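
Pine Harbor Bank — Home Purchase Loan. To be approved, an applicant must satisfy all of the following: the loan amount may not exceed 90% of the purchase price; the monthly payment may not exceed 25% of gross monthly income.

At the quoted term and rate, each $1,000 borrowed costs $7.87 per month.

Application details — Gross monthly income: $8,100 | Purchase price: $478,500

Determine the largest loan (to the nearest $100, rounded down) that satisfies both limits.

$257,300

Payment cap: 25% × $8,100 = $2,025/month.
At $7.87 per $1,000, that supports 2,025/7.87 × 1,000 ≈ $257,306 → $257,300.
LTV cap: 90% × $478,500 = $430,650 → $430,600.
Binding constraint: payment-to-income.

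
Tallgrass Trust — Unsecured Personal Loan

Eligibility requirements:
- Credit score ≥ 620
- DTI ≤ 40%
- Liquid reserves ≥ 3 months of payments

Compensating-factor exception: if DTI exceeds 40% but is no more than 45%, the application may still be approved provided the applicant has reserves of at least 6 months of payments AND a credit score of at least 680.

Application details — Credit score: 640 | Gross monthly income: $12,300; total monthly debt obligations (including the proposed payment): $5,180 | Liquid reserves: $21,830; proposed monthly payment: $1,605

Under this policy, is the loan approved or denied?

Denied

Credit score 640 ≥ 620 (meets base)
DTI: 5,180 ÷ 12,300 = 42.1%, over the 40% base limit.
Reserves = 21,830/1,605 = 13.6 months ≥ 3
DTI 42.1% is within the 40%–45% exception band; checking compensating factors.
Override check — reserves: 13.6 mo (ok); score: 640 (below 680).
Override conditions not both satisfied; exception does not apply.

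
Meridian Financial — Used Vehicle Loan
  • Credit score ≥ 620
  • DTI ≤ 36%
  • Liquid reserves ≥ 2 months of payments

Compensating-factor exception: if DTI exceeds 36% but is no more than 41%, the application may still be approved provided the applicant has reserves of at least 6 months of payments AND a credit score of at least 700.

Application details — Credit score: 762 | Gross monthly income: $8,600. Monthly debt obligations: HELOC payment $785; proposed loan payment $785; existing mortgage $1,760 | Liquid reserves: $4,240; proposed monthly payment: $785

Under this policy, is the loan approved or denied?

Credit score 762 ≥ 620 (meets base)
Total debts = (785 + 785 + 1,760) = 3,330. DTI: 3,330 ÷ 8,600 = 38.7%, over the 36% base limit.
Reserves: 4,240 ÷ 785 = 5.4 months (meets 2-month minimum)
DTI 38.7% is within the 36%–41% exception band; checking compensating factors.
Reserves 5.4 < 6 months; credit score 762 ≥ 700.
Compensating-factor requirement not fully met.

Denied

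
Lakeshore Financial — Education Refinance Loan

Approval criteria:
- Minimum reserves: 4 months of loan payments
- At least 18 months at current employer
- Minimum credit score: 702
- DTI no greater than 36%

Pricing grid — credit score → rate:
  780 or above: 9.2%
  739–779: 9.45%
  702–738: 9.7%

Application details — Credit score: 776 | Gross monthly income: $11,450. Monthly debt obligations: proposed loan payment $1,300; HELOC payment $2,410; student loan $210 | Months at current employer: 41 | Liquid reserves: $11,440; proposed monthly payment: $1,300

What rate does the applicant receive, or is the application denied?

Credit score 776 ≥ 702 (meets minimum)
Employment 41 ≥ 18 months
Total monthly debts = (1,300 + 2,410 + 210) = 3,920. DTI: 3,920 ÷ 11,450 = 34.2%, within the 36% cap
Liquid reserves cover 11,440/1,300 = 8.8 months — ≥ 4 required
All requirements met. Score 776 falls in the 739–779 tier → 9.45%.

Approved at 9.45%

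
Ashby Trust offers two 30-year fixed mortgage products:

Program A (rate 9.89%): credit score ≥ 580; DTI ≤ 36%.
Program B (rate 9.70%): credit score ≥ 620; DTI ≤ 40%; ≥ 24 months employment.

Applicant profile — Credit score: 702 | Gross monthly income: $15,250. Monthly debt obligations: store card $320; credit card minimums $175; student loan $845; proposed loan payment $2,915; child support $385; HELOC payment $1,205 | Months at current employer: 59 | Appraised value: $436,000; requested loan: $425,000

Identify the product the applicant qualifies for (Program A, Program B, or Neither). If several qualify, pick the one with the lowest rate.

Program B

Total debts = (320 + 175 + 845 + 2,915 + 385 + 1,205) = 5,845; DTI = 5,845/15,250 = 38.3%.
LTV = 425,000/436,000 = 97.5%.
Program A: score 702 ≥ 580; DTI 38.3% > 36% → does not qualify.
Program B: score 702 ≥ 620; DTI 38.3% ≤ 40%; employment 59 ≥ 24 mo → qualifies.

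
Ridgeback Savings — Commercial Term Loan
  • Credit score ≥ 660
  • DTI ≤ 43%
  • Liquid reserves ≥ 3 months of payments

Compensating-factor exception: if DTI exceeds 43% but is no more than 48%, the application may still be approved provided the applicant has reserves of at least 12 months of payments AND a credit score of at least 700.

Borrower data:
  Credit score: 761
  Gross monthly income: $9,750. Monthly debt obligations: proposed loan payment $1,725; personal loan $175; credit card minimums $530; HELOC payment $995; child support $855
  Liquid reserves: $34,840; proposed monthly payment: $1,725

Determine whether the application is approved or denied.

Approved

Credit score 761 ≥ 660 (meets base)
Total debts = (1,725 + 175 + 530 + 995 + 855) = 4,280. DTI = 4,280/9,750 = 43.9% > 43% — standard DTI limit exceeded.
Liquid reserves cover 34,840/1,725 = 20.2 months — ≥ 3 required
DTI 43.9% is within the 43%–48% exception band; checking compensating factors.
Reserves 20.2 ≥ 12 months; credit score 761 ≥ 700.
Both override conditions satisfied; DTI exception granted.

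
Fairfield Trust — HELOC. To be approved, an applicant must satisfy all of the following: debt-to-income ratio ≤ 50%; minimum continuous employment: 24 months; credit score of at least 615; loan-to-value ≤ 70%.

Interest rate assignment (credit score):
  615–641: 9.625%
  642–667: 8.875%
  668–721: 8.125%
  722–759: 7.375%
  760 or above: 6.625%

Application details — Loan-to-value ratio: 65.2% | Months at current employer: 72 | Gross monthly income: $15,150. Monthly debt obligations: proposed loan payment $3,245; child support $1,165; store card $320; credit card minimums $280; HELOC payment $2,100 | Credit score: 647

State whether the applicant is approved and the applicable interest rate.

Approved at 8.875%

Credit score 647 ≥ 615 (meets minimum)
Total monthly debts = (3,245 + 1,165 + 320 + 280 + 2,100) = 7,110. DTI: 7,110 ÷ 15,150 = 46.9%, within the 50% cap
LTV 65.2% — within 70%
Employment 72 ≥ 24 months
All requirements met. Score 647 falls in the 642–667 tier → 8.875%.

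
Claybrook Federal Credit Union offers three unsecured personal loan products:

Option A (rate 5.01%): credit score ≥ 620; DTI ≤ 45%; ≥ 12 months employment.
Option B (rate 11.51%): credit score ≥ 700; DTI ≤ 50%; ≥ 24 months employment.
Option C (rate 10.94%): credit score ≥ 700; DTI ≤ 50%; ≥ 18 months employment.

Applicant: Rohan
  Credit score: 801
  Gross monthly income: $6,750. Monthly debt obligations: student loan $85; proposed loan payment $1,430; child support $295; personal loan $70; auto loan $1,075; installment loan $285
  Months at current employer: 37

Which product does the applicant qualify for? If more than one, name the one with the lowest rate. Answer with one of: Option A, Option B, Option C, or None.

Total debts = (85 + 1,430 + 295 + 70 + 1,075 + 285) = 3,240; DTI = 3,240/6,750 = 48%.
Option A: score 801 ≥ 620; DTI 48% > 45%; employment 37 ≥ 12 mo → does not qualify.
Option B: score 801 ≥ 700; DTI 48% ≤ 50%; employment 37 ≥ 24 mo → qualifies.
Option C: score 801 ≥ 700; DTI 48% ≤ 50%; employment 37 ≥ 18 mo → qualifies.
Qualifying: Option B, Option C. Lowest rate is 10.94% → Option C.

Option C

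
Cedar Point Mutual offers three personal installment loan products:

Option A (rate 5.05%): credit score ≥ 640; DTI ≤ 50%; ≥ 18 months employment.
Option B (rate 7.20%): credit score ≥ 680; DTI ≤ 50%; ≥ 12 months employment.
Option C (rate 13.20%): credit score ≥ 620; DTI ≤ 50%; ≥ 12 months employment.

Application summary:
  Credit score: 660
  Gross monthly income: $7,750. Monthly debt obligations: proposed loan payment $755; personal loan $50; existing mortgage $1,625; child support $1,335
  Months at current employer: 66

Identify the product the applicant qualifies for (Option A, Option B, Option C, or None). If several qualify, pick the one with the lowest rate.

Total debts = (755 + 50 + 1,625 + 1,335) = 3,765; DTI = 3,765/7,750 = 48.6%.
Option A: score 660 ≥ 640; DTI 48.6% ≤ 50%; employment 66 ≥ 18 mo → qualifies.
Option B: score 660 < 680; DTI 48.6% ≤ 50%; employment 66 ≥ 12 mo → does not qualify.
Option C: score 660 ≥ 620; DTI 48.6% ≤ 50%; employment 66 ≥ 12 mo → qualifies.
Qualifying: Option A, Option C. Lowest rate is 5.05% → Option A.

Option A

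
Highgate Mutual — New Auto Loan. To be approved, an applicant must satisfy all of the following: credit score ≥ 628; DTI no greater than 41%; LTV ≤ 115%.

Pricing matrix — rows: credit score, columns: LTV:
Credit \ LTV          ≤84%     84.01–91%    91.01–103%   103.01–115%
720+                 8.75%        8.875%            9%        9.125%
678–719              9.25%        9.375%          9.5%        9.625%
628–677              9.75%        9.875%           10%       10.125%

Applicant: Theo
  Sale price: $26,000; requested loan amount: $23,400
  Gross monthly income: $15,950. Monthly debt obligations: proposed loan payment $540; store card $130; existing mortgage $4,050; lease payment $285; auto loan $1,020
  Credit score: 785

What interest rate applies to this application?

8.875%

Credit score 785 ≥ 628; Total monthly debts = (540 + 130 + 4,050 + 285 + 1,020) = 6,025. DTI = 6,025/15,950 = 37.8% ≤ 41%
LTV: 23,400 ÷ 26,000 = 90%, within 115% cap
Credit 785 → row 720+; LTV 90% → column 84.01–91%. Grid cell → 8.875%.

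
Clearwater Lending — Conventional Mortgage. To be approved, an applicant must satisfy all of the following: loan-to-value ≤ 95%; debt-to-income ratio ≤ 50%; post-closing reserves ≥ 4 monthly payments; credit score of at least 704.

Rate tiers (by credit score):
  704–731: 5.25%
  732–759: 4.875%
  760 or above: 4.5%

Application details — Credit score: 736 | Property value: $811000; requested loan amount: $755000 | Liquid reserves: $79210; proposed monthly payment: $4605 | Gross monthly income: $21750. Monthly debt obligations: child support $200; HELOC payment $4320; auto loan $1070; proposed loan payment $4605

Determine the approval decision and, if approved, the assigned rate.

Credit score 736 ≥ 704 (meets minimum)
Loan-to-value = 755,000/811,000 = 93.1% — pass (95% max)
Total monthly debts = (200 + 4,320 + 1,070 + 4,605) = 10,195. DTI: 10,195 ÷ 21,750 = 46.9%, within the 50% cap
Reserves = 79,210/4,605 = 17.2 months ≥ 4
All requirements met. Score 736 falls in the 732–759 tier → 4.875%.

Approved at 4.875%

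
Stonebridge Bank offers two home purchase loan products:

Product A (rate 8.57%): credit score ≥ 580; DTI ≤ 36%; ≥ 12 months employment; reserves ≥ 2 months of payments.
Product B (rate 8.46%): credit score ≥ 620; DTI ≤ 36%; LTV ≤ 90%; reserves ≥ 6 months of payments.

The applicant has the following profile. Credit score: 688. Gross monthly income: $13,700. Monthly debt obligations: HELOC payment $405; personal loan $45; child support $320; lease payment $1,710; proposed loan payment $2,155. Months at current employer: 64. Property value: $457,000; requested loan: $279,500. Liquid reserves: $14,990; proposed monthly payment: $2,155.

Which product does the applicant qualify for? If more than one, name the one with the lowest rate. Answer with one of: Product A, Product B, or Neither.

Product B

Total debts = (405 + 45 + 320 + 1,710 + 2,155) = 4,635; DTI = 4,635/13,700 = 33.8%.
LTV = 279,500/457,000 = 61.2%.
Reserves = 14,990/2,155 = 7.0 months.
Product A: score 688 ≥ 580; DTI 33.8% ≤ 36%; employment 64 ≥ 12 mo; reserves 7.0 ≥ 2 mo → qualifies.
Product B: score 688 ≥ 620; DTI 33.8% ≤ 36%; LTV 61.2% ≤ 90%; reserves 7.0 ≥ 6 mo → qualifies.
Qualifying: Product A, Product B. Lowest rate is 8.46% → Product B.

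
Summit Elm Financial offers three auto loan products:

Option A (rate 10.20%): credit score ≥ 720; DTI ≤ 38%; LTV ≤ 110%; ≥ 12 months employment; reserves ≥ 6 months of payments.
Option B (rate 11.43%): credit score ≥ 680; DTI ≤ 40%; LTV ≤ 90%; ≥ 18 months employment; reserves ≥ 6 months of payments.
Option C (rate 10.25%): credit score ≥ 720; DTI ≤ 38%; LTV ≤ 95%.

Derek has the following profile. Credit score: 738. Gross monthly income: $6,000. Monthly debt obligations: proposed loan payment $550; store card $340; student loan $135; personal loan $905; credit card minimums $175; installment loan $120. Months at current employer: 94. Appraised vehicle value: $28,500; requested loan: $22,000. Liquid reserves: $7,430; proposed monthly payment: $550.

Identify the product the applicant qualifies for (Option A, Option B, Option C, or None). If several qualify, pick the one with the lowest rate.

Option A

Total debts = (550 + 340 + 135 + 905 + 175 + 120) = 2,225; DTI = 2,225/6,000 = 37.1%.
LTV = 22,000/28,500 = 77.2%.
Reserves = 7,430/550 = 13.5 months.
Option A: score 738 ≥ 720; DTI 37.1% ≤ 38%; LTV 77.2% ≤ 110%; employment 94 ≥ 12 mo; reserves 13.5 ≥ 6 mo → qualifies.
Option B: score 738 ≥ 680; DTI 37.1% ≤ 40%; LTV 77.2% ≤ 90%; employment 94 ≥ 18 mo; reserves 13.5 ≥ 6 mo → qualifies.
Option C: score 738 ≥ 720; DTI 37.1% ≤ 38%; LTV 77.2% ≤ 95% → qualifies.
Qualifying: Option A, Option B, Option C. Lowest rate is 10.20% → Option A.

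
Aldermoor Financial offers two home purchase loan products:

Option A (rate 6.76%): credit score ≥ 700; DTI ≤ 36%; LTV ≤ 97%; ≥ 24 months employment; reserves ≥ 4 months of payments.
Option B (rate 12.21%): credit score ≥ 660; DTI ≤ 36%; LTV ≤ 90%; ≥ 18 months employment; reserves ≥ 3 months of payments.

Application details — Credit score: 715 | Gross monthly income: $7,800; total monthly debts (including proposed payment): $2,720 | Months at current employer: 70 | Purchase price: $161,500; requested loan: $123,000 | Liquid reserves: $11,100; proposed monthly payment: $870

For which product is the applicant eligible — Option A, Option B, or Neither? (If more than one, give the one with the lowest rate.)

Option A

DTI = 2,720/7,800 = 34.9%.
LTV = 123,000/161,500 = 76.2%.
Reserves = 11,100/870 = 12.8 months.
Option A: score 715 ≥ 700; DTI 34.9% ≤ 36%; LTV 76.2% ≤ 97%; employment 70 ≥ 24 mo; reserves 12.8 ≥ 4 mo → qualifies.
Option B: score 715 ≥ 660; DTI 34.9% ≤ 36%; LTV 76.2% ≤ 90%; employment 70 ≥ 18 mo; reserves 12.8 ≥ 3 mo → qualifies.
Qualifying: Option A, Option B. Lowest rate is 6.76% → Option A.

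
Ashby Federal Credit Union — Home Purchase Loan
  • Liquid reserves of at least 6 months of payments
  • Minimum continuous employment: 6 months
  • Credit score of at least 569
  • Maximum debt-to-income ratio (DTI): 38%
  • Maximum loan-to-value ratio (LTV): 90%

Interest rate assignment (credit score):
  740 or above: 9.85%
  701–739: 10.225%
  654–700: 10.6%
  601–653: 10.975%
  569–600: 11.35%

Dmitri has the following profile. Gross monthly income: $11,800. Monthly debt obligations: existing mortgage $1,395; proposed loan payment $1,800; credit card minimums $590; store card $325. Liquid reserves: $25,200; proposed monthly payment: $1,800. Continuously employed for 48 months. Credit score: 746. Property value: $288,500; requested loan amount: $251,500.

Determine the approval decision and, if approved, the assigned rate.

Credit score 746 ≥ 569 (meets minimum)
Employment 48 ≥ 6 months
Reserves: 25,200 ÷ 1,800 = 14.0 months (meets 6-month minimum)
Total monthly debts = (1,395 + 1,800 + 590 + 325) = 4,110. DTI = 4,110/11,800 = 34.8% ≤ 38%
LTV = 251,500/288,500 = 87.2% ≤ 90%
All requirements met. Score 746 falls in the 740 or above tier → 9.85%.

Approved at 9.85%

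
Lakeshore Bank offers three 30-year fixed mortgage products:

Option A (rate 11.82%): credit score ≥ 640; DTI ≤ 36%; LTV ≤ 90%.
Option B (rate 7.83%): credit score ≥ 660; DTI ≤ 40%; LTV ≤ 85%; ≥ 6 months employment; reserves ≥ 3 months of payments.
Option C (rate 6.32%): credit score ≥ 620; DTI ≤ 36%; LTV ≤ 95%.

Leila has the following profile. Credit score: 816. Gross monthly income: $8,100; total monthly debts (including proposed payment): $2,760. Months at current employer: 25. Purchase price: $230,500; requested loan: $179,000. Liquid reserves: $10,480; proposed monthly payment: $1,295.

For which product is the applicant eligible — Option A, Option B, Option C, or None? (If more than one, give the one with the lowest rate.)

Option C

DTI = 2,760/8,100 = 34.1%.
LTV = 179,000/230,500 = 77.7%.
Reserves = 10,480/1,295 = 8.1 months.
Option A: score 816 ≥ 640; DTI 34.1% ≤ 36%; LTV 77.7% ≤ 90% → qualifies.
Option B: score 816 ≥ 660; DTI 34.1% ≤ 40%; LTV 77.7% ≤ 85%; employment 25 ≥ 6 mo; reserves 8.1 ≥ 3 mo → qualifies.
Option C: score 816 ≥ 620; DTI 34.1% ≤ 36%; LTV 77.7% ≤ 95% → qualifies.
Qualifying: Option A, Option B, Option C. Lowest rate is 6.32% → Option C.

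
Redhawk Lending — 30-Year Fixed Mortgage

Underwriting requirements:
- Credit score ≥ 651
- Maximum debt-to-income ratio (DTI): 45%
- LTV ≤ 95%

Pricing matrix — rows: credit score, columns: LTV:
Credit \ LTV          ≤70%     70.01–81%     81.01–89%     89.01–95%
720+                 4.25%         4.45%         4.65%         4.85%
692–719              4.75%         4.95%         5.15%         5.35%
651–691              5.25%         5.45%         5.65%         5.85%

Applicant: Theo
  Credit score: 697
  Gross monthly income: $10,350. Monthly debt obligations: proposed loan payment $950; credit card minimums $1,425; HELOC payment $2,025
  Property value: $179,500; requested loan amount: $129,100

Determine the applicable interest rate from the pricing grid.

Credit score 697 ≥ 651; Total monthly debts = (950 + 1,425 + 2,025) = 4,400. DTI: 4,400 ÷ 10,350 = 42.5%, within the 45% cap
Loan-to-value = 129,100/179,500 = 71.9% — pass (95% max)
Credit 697 → row 692–719; LTV 71.9% → column 70.01–81%. Grid cell → 4.95%.

4.95%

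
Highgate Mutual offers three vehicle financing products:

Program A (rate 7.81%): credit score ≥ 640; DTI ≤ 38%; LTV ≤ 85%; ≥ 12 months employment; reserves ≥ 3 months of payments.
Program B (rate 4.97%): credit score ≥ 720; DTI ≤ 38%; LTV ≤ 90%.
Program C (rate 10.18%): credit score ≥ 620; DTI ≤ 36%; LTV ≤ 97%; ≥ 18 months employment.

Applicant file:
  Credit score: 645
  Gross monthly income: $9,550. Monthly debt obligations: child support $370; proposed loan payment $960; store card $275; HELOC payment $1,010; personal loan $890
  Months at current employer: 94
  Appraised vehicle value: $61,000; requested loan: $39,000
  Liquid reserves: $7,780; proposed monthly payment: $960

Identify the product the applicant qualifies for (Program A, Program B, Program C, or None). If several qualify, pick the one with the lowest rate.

Program A

Total debts = (370 + 960 + 275 + 1,010 + 890) = 3,505; DTI = 3,505/9,550 = 36.7%.
LTV = 39,000/61,000 = 63.9%.
Reserves = 7,780/960 = 8.1 months.
Program A: score 645 ≥ 640; DTI 36.7% ≤ 38%; LTV 63.9% ≤ 85%; employment 94 ≥ 12 mo; reserves 8.1 ≥ 3 mo → qualifies.
Program B: score 645 < 720; DTI 36.7% ≤ 38%; LTV 63.9% ≤ 90% → does not qualify.
Program C: score 645 ≥ 620; DTI 36.7% > 36%; LTV 63.9% ≤ 97%; employment 94 ≥ 18 mo → does not qualify.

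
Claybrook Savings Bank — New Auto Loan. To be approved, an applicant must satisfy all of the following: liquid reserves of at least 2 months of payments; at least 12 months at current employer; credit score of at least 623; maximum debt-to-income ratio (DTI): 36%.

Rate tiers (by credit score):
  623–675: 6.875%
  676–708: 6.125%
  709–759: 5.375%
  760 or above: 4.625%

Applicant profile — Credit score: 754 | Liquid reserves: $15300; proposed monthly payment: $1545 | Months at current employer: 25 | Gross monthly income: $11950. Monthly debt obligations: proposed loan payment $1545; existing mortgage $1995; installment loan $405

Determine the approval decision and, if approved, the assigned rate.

Approved at 5.375%

Credit score 754 ≥ 623 (meets minimum)
Total monthly debts = (1,545 + 1,995 + 405) = 3,945. DTI = 3,945/11,950 = 33% ≤ 36%
Employment 25 ≥ 12 months
Reserves = 15,300/1,545 = 9.9 months ≥ 2
All requirements met. Score 754 falls in the 709–759 tier → 5.375%.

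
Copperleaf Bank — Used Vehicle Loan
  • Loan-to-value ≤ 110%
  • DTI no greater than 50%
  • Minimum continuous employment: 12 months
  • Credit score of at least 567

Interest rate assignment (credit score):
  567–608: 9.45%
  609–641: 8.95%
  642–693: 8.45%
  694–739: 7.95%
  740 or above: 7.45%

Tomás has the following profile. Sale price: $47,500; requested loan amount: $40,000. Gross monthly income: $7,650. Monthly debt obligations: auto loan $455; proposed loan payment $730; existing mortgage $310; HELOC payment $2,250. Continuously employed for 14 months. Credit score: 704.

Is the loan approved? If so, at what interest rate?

Approved at 7.95%

Credit score 704 ≥ 567 (meets minimum)
Total monthly debts = (455 + 730 + 310 + 2,250) = 3,745. Debt-to-income = 3,745/7,650 = 49% — meets 50% limit
Employment 14 ≥ 12 months
LTV = 40,000/47,500 = 84.2% ≤ 110%
All requirements met. Score 704 falls in the 694–739 tier → 7.95%.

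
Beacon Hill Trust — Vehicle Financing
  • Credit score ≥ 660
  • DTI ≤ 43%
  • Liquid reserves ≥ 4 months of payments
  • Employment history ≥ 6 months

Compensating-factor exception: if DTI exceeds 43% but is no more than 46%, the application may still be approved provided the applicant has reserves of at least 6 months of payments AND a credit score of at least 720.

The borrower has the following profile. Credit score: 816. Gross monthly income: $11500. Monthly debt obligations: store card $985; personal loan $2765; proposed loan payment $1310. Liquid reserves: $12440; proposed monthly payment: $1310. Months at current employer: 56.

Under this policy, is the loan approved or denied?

Credit score 816 ≥ 660 (meets base)
Total debts = (985 + 2,765 + 1,310) = 5,060. DTI: 5,060 ÷ 11,500 = 44%, over the 43% base limit.
Reserves: 12,440 ÷ 1,310 = 9.5 months (meets 4-month minimum)
Employment 56 ≥ 6 months
DTI 44% is within the 43%–46% exception band; checking compensating factors.
Override check — reserves: 9.5 mo (ok); score: 816 (ok).
Both override conditions satisfied; DTI exception granted.

Approved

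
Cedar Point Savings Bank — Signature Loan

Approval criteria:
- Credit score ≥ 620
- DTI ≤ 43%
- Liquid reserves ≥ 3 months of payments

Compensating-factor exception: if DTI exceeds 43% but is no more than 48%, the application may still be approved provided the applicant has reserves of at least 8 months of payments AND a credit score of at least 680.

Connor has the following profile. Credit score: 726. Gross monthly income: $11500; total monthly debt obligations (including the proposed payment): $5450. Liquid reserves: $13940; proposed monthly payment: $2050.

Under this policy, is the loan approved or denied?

Credit score 726 ≥ 620 (meets base)
DTI = 5,450/11,500 = 47.4% > 43% — standard DTI limit exceeded.
Reserves: 13,940 ÷ 2,050 = 6.8 months (meets 3-month minimum)
DTI 47.4% is within the 43%–48% exception band; checking compensating factors.
Override check — reserves: 6.8 mo (short of 8); score: 726 (ok).
Compensating-factor requirement not fully met.

Denied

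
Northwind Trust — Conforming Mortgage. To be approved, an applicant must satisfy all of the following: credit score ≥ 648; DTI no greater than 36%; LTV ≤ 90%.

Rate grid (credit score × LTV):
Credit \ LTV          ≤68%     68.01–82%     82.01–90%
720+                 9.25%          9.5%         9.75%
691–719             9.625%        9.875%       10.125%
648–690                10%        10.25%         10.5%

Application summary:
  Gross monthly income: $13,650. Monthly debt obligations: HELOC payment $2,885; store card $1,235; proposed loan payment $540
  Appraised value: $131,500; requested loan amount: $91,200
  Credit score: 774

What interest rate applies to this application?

9.5%

Credit score 774 ≥ 648; Total monthly debts = (2,885 + 1,235 + 540) = 4,660. DTI = 4,660/13,650 = 34.1% ≤ 36%
LTV = 91,200/131,500 = 69.4% ≤ 90%
Row: 774 falls in 720+. Column: 69.4% falls in 68.01–82%. Rate = 9.5%.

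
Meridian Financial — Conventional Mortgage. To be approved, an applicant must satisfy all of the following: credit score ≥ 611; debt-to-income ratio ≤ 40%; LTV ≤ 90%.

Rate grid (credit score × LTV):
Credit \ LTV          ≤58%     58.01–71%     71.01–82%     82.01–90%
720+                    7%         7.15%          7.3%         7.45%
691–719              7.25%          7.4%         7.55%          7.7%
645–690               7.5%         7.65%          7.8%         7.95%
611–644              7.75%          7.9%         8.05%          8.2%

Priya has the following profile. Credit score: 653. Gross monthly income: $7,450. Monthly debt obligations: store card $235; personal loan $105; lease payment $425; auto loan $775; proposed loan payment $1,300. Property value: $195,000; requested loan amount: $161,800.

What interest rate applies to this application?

Credit score 653 ≥ 611; Total monthly debts = (235 + 105 + 425 + 775 + 1,300) = 2,840. Debt-to-income = 2,840/7,450 = 38.1% — meets 40% limit
LTV: 161,800 ÷ 195,000 = 83%, within 90% cap
Credit 653 → row 645–690; LTV 83% → column 82.01–90%. Grid cell → 7.95%.

7.95%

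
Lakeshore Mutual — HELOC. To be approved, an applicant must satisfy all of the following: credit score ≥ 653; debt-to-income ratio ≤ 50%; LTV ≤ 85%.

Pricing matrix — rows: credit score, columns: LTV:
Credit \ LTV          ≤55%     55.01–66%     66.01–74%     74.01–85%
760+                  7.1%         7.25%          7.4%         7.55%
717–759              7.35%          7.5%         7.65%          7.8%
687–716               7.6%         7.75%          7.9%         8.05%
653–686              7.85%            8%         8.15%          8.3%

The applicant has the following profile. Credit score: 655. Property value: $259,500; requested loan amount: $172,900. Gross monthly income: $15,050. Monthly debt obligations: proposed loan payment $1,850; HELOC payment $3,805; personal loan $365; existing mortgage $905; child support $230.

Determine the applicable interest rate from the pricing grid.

8.15%

Credit score 655 ≥ 653; Total monthly debts = (1,850 + 3,805 + 365 + 905 + 230) = 7,155. DTI = 7,155/15,050 = 47.5% ≤ 50%
LTV: 172,900 ÷ 259,500 = 66.6%, within 85% cap
Credit 655 → row 653–686; LTV 66.6% → column 66.01–74%. Grid cell → 8.15%.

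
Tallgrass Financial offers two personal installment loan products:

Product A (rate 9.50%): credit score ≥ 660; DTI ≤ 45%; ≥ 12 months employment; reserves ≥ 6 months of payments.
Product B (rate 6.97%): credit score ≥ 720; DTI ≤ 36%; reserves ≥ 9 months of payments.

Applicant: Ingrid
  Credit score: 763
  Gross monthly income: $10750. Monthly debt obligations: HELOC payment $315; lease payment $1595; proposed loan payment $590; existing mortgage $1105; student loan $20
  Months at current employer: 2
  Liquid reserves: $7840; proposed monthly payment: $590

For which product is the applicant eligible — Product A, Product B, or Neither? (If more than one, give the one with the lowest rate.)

Total debts = (315 + 1,595 + 590 + 1,105 + 20) = 3,625; DTI = 3,625/10,750 = 33.7%.
Reserves = 7,840/590 = 13.3 months.
Product A: score 763 ≥ 660; DTI 33.7% ≤ 45%; employment 2 < 12 mo; reserves 13.3 ≥ 6 mo → does not qualify.
Product B: score 763 ≥ 720; DTI 33.7% ≤ 36%; reserves 13.3 ≥ 9 mo → qualifies.

Product B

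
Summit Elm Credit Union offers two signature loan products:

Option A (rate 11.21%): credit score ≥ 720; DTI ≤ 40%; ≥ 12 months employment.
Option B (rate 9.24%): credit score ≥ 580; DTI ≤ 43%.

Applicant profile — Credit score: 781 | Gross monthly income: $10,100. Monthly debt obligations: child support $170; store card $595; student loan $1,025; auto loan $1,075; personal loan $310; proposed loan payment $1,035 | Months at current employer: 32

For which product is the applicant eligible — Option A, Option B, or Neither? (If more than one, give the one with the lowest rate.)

Total debts = (170 + 595 + 1,025 + 1,075 + 310 + 1,035) = 4,210; DTI = 4,210/10,100 = 41.7%.
Option A: score 781 ≥ 720; DTI 41.7% > 40%; employment 32 ≥ 12 mo → does not qualify.
Option B: score 781 ≥ 580; DTI 41.7% ≤ 43% → qualifies.

Option B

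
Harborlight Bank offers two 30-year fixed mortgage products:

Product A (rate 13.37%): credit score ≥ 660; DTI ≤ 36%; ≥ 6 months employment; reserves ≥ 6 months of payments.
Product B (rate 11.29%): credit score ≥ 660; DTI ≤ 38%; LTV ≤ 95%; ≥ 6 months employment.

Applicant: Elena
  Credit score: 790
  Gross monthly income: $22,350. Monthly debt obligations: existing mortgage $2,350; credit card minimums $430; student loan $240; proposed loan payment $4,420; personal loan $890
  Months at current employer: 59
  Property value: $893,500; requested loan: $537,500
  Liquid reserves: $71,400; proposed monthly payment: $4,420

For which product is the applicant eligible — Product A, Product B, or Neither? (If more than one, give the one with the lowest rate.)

Total debts = (2,350 + 430 + 240 + 4,420 + 890) = 8,330; DTI = 8,330/22,350 = 37.3%.
LTV = 537,500/893,500 = 60.2%.
Reserves = 71,400/4,420 = 16.2 months.
Product A: score 790 ≥ 660; DTI 37.3% > 36%; employment 59 ≥ 6 mo; reserves 16.2 ≥ 6 mo → does not qualify.
Product B: score 790 ≥ 660; DTI 37.3% ≤ 38%; LTV 60.2% ≤ 95%; employment 59 ≥ 6 mo → qualifies.

Product B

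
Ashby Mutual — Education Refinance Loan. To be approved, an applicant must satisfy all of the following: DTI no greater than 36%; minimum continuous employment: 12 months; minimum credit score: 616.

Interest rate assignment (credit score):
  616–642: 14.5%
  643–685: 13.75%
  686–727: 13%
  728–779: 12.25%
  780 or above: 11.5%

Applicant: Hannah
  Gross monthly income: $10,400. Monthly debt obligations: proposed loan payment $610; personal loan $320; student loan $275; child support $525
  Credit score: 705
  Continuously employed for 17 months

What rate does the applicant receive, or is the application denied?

Credit score 705 ≥ 616 (meets minimum)
Employment 17 ≥ 12 months
Total monthly debts = (610 + 320 + 275 + 525) = 1,730. DTI = 1,730/10,400 = 16.6% ≤ 36%
All requirements met. Score 705 falls in the 686–727 tier → 13%.

Approved at 13%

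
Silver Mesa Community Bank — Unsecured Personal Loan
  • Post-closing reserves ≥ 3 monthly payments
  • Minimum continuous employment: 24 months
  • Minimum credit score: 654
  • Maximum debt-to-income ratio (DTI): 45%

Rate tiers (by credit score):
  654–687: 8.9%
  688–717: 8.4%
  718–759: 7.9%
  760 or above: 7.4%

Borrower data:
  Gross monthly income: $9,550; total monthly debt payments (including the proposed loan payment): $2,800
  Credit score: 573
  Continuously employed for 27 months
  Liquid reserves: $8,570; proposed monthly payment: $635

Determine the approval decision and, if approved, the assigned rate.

Credit score 573 < 654 (below minimum)
Liquid reserves cover 8,570/635 = 13.5 months — ≥ 3 required
Debt-to-income = 2,800/9,550 = 29.3% — meets 45% limit
Employment 27 ≥ 24 months
Not all requirements met → denied.

Denied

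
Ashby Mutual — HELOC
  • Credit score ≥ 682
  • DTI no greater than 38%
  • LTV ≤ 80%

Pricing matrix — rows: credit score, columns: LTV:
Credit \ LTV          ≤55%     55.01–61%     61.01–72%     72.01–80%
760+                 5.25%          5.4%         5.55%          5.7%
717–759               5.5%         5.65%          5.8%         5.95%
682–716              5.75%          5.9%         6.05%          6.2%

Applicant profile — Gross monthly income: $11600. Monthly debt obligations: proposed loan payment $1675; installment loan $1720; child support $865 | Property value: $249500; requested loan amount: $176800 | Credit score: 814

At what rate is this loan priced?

5.55%

Credit score 814 ≥ 682; Total monthly debts = (1,675 + 1,720 + 865) = 4,260. DTI: 4,260 ÷ 11,600 = 36.7%, within the 38% cap
LTV = 176,800/249,500 = 70.9% ≤ 80%
Row: 814 falls in 760+. Column: 70.9% falls in 61.01–72%. Rate = 5.55%.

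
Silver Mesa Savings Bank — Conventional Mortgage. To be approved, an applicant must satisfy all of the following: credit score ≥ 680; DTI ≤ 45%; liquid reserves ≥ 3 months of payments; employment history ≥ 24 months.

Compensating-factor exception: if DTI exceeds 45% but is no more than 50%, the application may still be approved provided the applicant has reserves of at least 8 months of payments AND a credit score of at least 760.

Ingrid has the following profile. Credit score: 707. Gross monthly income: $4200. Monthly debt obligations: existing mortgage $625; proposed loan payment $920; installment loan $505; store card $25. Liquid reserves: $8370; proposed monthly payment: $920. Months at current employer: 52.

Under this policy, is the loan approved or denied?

Credit score 707 ≥ 680 (meets base)
Total debts = (625 + 920 + 505 + 25) = 2,075. DTI = 2,075/4,200 = 49.4% > 45% — standard DTI limit exceeded.
Liquid reserves cover 8,370/920 = 9.1 months — ≥ 3 required
Employment 52 ≥ 24 months
49.4% falls in the override range (45%–50%), so the compensating-factor test applies.
Reserves 9.1 ≥ 8 months; credit score 707 < 760.
Compensating-factor requirement not fully met.

Denied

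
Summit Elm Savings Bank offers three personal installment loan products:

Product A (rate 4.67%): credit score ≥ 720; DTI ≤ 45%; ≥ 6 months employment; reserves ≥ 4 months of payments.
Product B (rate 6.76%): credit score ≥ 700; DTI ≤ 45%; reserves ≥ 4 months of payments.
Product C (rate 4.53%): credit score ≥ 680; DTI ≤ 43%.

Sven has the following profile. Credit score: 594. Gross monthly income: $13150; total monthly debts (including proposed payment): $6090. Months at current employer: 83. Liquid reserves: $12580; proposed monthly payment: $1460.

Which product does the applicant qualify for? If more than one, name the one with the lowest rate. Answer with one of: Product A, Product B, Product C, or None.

DTI = 6,090/13,150 = 46.3%.
Reserves = 12,580/1,460 = 8.6 months.
Product A: score 594 < 720; DTI 46.3% > 45%; employment 83 ≥ 6 mo; reserves 8.6 ≥ 4 mo → does not qualify.
Product B: score 594 < 700; DTI 46.3% > 45%; reserves 8.6 ≥ 4 mo → does not qualify.
Product C: score 594 < 680; DTI 46.3% > 43% → does not qualify.

None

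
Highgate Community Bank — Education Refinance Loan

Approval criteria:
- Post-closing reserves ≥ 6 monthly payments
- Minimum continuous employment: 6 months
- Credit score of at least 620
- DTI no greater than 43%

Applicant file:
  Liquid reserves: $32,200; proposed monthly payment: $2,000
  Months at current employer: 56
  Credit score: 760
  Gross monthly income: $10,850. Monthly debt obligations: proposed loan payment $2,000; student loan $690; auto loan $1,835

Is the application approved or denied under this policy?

Liquid reserves cover 32,200/2,000 = 16.1 months — ≥ 6 required
Employment 56 ≥ 6 months
Credit score 760 ≥ 620 (meets)
Total monthly debts = (2,000 + 690 + 1,835) = 4,525. Debt-to-income = 4,525/10,850 = 41.7% — meets 43% limit
All criteria satisfied.

Approved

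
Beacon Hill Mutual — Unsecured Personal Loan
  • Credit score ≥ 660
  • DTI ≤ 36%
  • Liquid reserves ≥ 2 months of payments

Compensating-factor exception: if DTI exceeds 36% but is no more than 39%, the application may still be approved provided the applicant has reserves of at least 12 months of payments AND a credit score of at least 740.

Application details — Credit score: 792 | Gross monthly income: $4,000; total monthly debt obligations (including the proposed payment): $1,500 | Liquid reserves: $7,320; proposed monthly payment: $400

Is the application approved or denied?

Credit score 792 ≥ 660 (meets base)
DTI: 1,500 ÷ 4,000 = 37.5%, over the 36% base limit.
Reserves = 7,320/400 = 18.3 months ≥ 2
DTI 37.5% is within the 36%–39% exception band; checking compensating factors.
Override check — reserves: 18.3 mo (ok); score: 792 (ok).
Both compensating conditions met → exception applies.

Approved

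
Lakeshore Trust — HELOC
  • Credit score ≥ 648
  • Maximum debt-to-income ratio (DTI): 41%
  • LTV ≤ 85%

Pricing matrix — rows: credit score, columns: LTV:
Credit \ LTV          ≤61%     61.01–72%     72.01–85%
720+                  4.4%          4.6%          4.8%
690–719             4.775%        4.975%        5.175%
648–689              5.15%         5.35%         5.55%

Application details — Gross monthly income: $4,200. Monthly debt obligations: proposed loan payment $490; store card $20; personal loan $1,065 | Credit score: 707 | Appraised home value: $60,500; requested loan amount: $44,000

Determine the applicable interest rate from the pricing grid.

Credit score 707 ≥ 648; Total monthly debts = (490 + 20 + 1,065) = 1,575. Debt-to-income = 1,575/4,200 = 37.5% — meets 41% limit
Loan-to-value = 44,000/60,500 = 72.7% — pass (85% max)
Credit 707 → row 690–719; LTV 72.7% → column 72.01–85%. Grid cell → 5.175%.

5.175%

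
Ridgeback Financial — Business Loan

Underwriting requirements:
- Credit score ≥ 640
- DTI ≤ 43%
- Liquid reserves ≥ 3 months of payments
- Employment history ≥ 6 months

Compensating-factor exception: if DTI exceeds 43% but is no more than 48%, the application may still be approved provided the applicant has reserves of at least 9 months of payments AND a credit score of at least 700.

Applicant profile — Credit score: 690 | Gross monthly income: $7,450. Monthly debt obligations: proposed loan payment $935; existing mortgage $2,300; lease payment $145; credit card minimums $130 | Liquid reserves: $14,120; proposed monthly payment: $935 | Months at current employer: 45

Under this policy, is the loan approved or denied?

Denied

Credit score 690 ≥ 640 (meets base)
Total debts = (935 + 2,300 + 145 + 130) = 3,510. DTI: 3,510 ÷ 7,450 = 47.1%, over the 43% base limit.
Reserves: 14,120 ÷ 935 = 15.1 months (meets 3-month minimum)
Employment 45 ≥ 6 months
DTI 47.1% is within the 43%–48% exception band; checking compensating factors.
Reserves 15.1 ≥ 9 months; credit score 690 < 700.
Override conditions not both satisfied; exception does not apply.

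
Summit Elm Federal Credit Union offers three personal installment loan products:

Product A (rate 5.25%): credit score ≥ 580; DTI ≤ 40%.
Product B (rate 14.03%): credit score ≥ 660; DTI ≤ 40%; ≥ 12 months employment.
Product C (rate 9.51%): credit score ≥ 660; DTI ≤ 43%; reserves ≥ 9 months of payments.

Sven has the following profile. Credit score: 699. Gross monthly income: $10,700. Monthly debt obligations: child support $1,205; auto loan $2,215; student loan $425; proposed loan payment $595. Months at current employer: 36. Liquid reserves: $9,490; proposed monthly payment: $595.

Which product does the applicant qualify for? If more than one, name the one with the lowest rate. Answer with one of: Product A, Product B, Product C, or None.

Total debts = (1,205 + 2,215 + 425 + 595) = 4,440; DTI = 4,440/10,700 = 41.5%.
Reserves = 9,490/595 = 15.9 months.
Product A: score 699 ≥ 580; DTI 41.5% > 40% → does not qualify.
Product B: score 699 ≥ 660; DTI 41.5% > 40%; employment 36 ≥ 12 mo → does not qualify.
Product C: score 699 ≥ 660; DTI 41.5% ≤ 43%; reserves 15.9 ≥ 9 mo → qualifies.

Product C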